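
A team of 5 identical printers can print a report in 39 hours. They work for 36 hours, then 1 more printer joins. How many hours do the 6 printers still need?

One printer does 1/195 of the job per hour.
After 36 hours with 5 printers, 12/13 is done (1/13 left).
With 6 printers the rate is 6/195 = 2/65, so the rest takes 1/13 ÷ 2/65 = 5/2 hours.

5/2 hours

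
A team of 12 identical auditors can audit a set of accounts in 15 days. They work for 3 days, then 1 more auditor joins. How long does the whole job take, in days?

183/13 days

One auditor does 1/180 of the job per day.
After 3 days with 12 auditors, 1/5 is done (4/5 left).
With 13 auditors the rate is 13/180, so the rest takes 4/5 ÷ 13/180 = 144/13 days.
Total = 3 + 144/13 = 183/13 days.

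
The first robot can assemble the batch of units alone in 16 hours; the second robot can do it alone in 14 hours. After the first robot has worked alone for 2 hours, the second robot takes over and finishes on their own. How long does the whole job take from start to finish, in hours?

In 2 hours the first robot does 2/16 = 1/8 of the job, leaving 7/8.
The second robot works at 1/14 per hour, so finishing takes 7/8 ÷ 1/14 = 49/4 hours.
Total time = 2 + 49/4 = 57/4 hours.

57/4 hours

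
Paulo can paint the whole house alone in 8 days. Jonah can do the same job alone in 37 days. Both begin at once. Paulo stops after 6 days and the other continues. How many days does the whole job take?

In the first 6 days the combined rate is 45/296, so 135/148 of the job is done, leaving 13/148.
After Paulo leaves the rate is 1/37 per day; the remaining 13/148 takes 13/4 days.
Total = 6 + 13/4 = 37/4 days.

37/4 days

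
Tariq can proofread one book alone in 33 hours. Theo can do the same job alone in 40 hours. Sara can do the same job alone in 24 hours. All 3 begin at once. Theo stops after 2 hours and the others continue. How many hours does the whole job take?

In the first 2 hours the combined rate is 16/165, so 32/165 of the job is done, leaving 133/165.
After Theo leaves the rate is 19/264 per hour; the remaining 133/165 takes 56/5 hours.
Total = 2 + 56/5 = 66/5 hours.

66/5 hours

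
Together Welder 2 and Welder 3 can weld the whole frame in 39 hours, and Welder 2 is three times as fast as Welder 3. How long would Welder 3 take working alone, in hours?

156 hours

Let Welder 3's rate be r; then Welder 2's rate is 3r, so together (3 + 1)r = 4r = 1/39.
Thus r = 1/156 per hour.
Welder 3 alone: 156 hours; Welder 2 alone: 52 hours.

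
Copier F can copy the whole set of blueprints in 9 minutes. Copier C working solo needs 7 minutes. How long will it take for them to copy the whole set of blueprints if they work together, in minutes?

With two workers the combined time is the product over the sum: 9·7/(9+7) = 63/16 minutes.

63/16 minutes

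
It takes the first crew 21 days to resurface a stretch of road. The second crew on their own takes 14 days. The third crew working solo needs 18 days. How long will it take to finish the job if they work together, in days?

63/11 days

Combined rate: 1/21 + 1/14 + 1/18 = (6 + 9 + 7)/126 = 22/126 = 11/63 per day.
Time = 1 ÷ (11/63) = 63/11 days.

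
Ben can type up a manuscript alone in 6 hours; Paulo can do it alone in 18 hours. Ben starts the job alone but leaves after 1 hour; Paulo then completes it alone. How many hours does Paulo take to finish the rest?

15 hours

In 1 hour Ben does 1/6 of the job, leaving 5/6.
Paulo works at 1/18 per hour, so finishing takes 5/6 ÷ 1/18 = 15 hours.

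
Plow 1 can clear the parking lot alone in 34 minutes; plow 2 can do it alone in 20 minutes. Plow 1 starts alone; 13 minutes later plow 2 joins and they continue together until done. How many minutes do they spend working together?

70/9 minutes

In 13 minutes plow 1 does 13/34 of the job, leaving 21/34.
Plow 1 and plow 2 together work at 27/340 per minute, so finishing takes 21/34 ÷ 27/340 = 70/9 minutes.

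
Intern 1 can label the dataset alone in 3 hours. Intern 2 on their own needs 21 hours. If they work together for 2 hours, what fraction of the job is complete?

16/21

Combined rate: 1/3 + 1/21 = (7 + 1)/21 = 8/21 per hour.
In 2 hours they complete 2·8/21 = 16/21 of the job.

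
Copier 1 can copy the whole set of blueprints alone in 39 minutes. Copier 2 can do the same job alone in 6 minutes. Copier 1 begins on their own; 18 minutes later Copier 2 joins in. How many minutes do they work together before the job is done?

In the first 18 minutes Copier 1 alone does 18/39 = 6/13 of the job, leaving 7/13.
Once everyone is working, combined rate: 1/39 + 1/6 = (2 + 13)/78 = 15/78 = 5/26 per minute.
Remaining 7/13 at 5/26 per minute takes 14/5 minutes.

14/5 minutes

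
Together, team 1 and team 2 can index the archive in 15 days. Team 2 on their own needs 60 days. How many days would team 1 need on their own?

Combined rate is 1/15 per day.
Known contribution: 1/60 per day.
So team 1's rate is 1/15 − 1/60 = 1/20, meaning 20 days alone.

20 days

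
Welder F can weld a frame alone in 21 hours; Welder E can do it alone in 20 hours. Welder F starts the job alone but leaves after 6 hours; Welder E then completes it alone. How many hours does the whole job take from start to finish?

142/7 hours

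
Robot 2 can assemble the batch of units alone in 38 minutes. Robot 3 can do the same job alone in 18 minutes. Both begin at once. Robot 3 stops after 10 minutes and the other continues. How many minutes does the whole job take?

In the first 10 minutes the combined rate is 14/171, so 140/171 of the job is done, leaving 31/171.
After robot 3 leaves the rate is 1/38 per minute; the remaining 31/171 takes 62/9 minutes.
Total = 10 + 62/9 = 152/9 minutes.

152/9 minutes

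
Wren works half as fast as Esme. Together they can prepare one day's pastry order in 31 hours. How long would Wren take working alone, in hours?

93 hours

Let Esme's rate be r; then Wren's rate is (1/2)r, so together (1/2 + 1)r = (3/2)r = 1/31.
Thus r = 2/93 per hour.
Esme alone: 93/2 hours; Wren alone: 93 hours.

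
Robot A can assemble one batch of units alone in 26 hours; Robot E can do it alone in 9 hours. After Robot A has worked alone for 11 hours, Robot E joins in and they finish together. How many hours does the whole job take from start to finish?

In 11 hours Robot A does 11/26 of the job, leaving 15/26.
Robot A and Robot E together work at 35/234 per hour, so finishing takes 15/26 ÷ 35/234 = 27/7 hours.
Total time = 11 + 27/7 = 104/7 hours.

104/7 hours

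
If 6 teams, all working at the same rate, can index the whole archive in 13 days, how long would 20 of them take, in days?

39/10 days

Total work is 6·13 = 78 team-days.
With 20 teams: 78/20 = 39/10 days.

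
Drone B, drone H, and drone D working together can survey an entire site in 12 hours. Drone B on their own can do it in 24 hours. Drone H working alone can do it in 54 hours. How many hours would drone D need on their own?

216/5 hours

Combined rate is 1/12 per hour.
Known contribution: 1/24 + 1/54 = (9 + 4)/216 = 13/216 per hour.
So drone D's rate is 1/12 − 13/216 = 5/216, meaning 216/5 hours alone.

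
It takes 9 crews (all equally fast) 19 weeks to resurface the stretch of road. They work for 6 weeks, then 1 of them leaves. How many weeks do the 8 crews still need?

117/8 weeks

One crew does 1/171 of the job per week.
After 6 weeks with 9 crews, 6/19 is done (13/19 left).
With 8 crews the rate is 8/171, so the rest takes 13/19 ÷ 8/171 = 117/8 weeks.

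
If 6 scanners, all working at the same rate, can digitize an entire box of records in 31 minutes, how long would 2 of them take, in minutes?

Total work is 6·31 = 186 scanner-minutes.
With 2 scanners: 186/2 = 93 minutes.

93 minutes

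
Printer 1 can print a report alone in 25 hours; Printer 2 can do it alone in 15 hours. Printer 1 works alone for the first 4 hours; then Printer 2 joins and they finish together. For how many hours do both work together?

In 4 hours Printer 1 does 4/25 of the job, leaving 21/25.
Printer 1 and Printer 2 together work at 8/75 per hour, so finishing takes 21/25 ÷ 8/75 = 63/8 hours.

63/8 hours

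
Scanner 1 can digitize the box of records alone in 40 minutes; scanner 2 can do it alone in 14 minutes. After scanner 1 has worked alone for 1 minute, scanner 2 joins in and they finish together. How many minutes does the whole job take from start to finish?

In 1 minute scanner 1 does 1/40 of the job, leaving 39/40.
Scanner 1 and scanner 2 together work at 27/280 per minute, so finishing takes 39/40 ÷ 27/280 = 91/9 minutes.
Total time = 1 + 91/9 = 100/9 minutes.

100/9 minutes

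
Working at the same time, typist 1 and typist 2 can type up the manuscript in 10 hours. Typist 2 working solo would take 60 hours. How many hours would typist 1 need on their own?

Combined rate is 1/10 per hour.
Known contribution: 1/60 per hour.
So typist 1's rate is 1/10 − 1/60 = 1/12, meaning 12 hours alone.

12 hours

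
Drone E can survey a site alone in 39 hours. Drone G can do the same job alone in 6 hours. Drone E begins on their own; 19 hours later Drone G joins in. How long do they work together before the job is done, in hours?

8/3 hours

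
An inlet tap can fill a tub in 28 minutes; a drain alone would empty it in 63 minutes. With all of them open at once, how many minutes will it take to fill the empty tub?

252/5 minutes

Net rate = 1/28 − 1/63 = (9 − 4)/252 = 5/252 per minute.
Filling time = 1 ÷ (5/252) = 252/5 minutes.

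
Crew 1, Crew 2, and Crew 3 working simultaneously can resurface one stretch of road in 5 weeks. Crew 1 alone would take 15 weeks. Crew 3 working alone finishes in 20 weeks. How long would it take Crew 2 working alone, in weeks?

12 weeks

Combined rate is 1/5 per week.
Known contribution: 1/15 + 1/20 = (4 + 3)/60 = 7/60 per week.
So Crew 2's rate is 1/5 − 7/60 = 1/12, meaning 12 weeks alone.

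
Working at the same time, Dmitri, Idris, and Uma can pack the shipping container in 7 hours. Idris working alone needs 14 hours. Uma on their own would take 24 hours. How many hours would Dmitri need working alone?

168/5 hours

Combined rate is 1/7 per hour.
Known contribution: 1/14 + 1/24 = (12 + 7)/168 = 19/168 per hour.
So Dmitri's rate is 1/7 − 19/168 = 5/168, meaning 168/5 hours alone.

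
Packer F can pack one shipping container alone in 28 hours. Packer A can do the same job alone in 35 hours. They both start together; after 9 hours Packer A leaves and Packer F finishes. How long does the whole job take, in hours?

104/5 hours

In the first 9 hours the combined rate is 9/140, so 81/140 of the job is done, leaving 59/140.
After Packer A leaves the rate is 1/28 per hour; the remaining 59/140 takes 59/5 hours.
Total = 9 + 59/5 = 104/5 hours.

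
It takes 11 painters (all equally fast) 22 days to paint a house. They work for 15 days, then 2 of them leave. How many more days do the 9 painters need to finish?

One painter does 1/242 of the job per day.
After 15 days with 11 painters, 15/22 is done (7/22 left).
With 9 painters the rate is 9/242, so the rest takes 7/22 ÷ 9/242 = 77/9 days.

77/9 days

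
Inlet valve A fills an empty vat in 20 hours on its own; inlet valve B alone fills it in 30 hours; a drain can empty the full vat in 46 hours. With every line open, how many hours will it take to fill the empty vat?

Net rate = 1/20 + 1/30 − 1/46 = (69 + 46 − 30)/1380 = 85/1380 = 17/276 per hour.
Filling time = 1 ÷ (17/276) = 276/17 hours.

276/17 hours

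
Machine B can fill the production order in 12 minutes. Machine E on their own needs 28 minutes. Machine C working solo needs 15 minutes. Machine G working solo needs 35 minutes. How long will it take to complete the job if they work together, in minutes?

Combined rate: 1/12 + 1/28 + 1/15 + 1/35 = (35 + 15 + 28 + 12)/420 = 90/420 = 3/14 per minute.
Time = 1 ÷ (3/14) = 14/3 minutes.

14/3 minutes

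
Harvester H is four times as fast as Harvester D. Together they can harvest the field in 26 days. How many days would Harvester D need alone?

130 days

Let Harvester D's rate be r; then Harvester H's rate is 4r, so together (4 + 1)r = 5r = 1/26.
Thus r = 1/130 per day.
Harvester D alone: 130 days; Harvester H alone: 65/2 days.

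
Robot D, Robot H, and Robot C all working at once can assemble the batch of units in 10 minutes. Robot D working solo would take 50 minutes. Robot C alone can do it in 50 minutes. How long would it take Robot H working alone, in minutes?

50/3 minutes

Combined rate is 1/10 per minute.
Known contribution: 1/50 + 1/50 = (1 + 1)/50 = 2/50 = 1/25 per minute.
So Robot H's rate is 1/10 − 1/25 = 3/50, meaning 50/3 minutes alone.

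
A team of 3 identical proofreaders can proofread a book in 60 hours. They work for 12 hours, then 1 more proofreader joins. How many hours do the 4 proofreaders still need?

36 hours

One proofreader does 1/180 of the job per hour.
After 12 hours with 3 proofreaders, 1/5 is done (4/5 left).
With 4 proofreaders the rate is 4/180 = 1/45, so the rest takes 4/5 ÷ 1/45 = 36 hours.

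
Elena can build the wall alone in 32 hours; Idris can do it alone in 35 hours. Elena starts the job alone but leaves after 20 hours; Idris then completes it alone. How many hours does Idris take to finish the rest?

In 20 hours Elena does 20/32 = 5/8 of the job, leaving 3/8.
Idris works at 1/35 per hour, so finishing takes 3/8 ÷ 1/35 = 105/8 hours.

105/8 hours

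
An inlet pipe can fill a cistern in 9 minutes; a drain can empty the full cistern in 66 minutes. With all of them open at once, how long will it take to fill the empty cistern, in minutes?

198/19 minutes

Net rate = 1/9 − 1/66 = (22 − 3)/198 = 19/198 per minute.
Filling time = 1 ÷ (19/198) = 198/19 minutes.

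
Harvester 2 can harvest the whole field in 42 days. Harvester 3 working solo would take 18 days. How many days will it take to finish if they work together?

63/5 days

Combined rate: 1/42 + 1/18 = (3 + 7)/126 = 10/126 = 5/63 per day.
Time = 1 ÷ (5/63) = 63/5 days.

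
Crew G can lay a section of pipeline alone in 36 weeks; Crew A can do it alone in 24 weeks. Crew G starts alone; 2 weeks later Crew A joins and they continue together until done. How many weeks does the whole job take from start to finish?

78/5 weeks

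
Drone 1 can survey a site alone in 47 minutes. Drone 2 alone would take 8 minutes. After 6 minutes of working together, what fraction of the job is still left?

Combined rate: 1/47 + 1/8 = (8 + 47)/376 = 55/376 per minute.
In 6 minutes they complete 6·55/376 = 165/188 of the job.
So 23/188 remains.

23/188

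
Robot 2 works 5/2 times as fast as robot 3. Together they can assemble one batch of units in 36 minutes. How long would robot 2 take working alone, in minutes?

Let robot 3's rate be r; then robot 2's rate is (5/2)r, so together (5/2 + 1)r = (7/2)r = 1/36.
Thus r = 1/126 per minute.
Robot 3 alone: 126 minutes; robot 2 alone: 252/5 minutes.

252/5 minutes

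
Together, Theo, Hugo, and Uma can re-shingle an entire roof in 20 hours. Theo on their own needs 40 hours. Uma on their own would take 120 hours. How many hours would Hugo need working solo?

60 hours

Combined rate is 1/20 per hour.
Known contribution: 1/40 + 1/120 = (3 + 1)/120 = 4/120 = 1/30 per hour.
So Hugo's rate is 1/20 − 1/30 = 1/60, meaning 60 hours alone.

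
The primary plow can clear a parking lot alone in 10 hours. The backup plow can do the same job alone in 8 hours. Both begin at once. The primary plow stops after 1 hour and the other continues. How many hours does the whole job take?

36/5 hours

In the first 1 hour the combined rate is 9/40, so 9/40 of the job is done, leaving 31/40.
After the primary plow leaves the rate is 1/8 per hour; the remaining 31/40 takes 31/5 hours.
Total = 1 + 31/5 = 36/5 hours.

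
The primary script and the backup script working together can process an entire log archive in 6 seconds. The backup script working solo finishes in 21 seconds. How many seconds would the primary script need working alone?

42/5 seconds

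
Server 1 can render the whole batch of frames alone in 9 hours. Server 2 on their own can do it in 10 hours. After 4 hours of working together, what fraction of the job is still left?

Combined rate: 1/9 + 1/10 = (10 + 9)/90 = 19/90 per hour.
In 4 hours they complete 4·19/90 = 38/45 of the job.
So 7/45 remains.

7/45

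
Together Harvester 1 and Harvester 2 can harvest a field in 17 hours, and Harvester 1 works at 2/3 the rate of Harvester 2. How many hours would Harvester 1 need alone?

85/2 hours

Let Harvester 2's rate be r; then Harvester 1's rate is (2/3)r, so together (2/3 + 1)r = (5/3)r = 1/17.
Thus r = 3/85 per hour.
Harvester 2 alone: 85/3 hours; Harvester 1 alone: 85/2 hours.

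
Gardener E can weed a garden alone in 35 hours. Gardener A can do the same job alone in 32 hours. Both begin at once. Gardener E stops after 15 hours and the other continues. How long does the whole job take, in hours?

128/7 hours

In the first 15 hours the combined rate is 67/1120, so 201/224 of the job is done, leaving 23/224.
After gardener E leaves the rate is 1/32 per hour; the remaining 23/224 takes 23/7 hours.
Total = 15 + 23/7 = 128/7 hours.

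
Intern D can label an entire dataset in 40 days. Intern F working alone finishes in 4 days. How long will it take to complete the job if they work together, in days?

40/11 days

With two workers the combined time is the product over the sum: 40·4/(40+4) = 160/44 = 40/11 days.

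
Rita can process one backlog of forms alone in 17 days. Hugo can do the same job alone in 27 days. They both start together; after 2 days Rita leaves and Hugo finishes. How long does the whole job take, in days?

405/17 days

In the first 2 days the combined rate is 44/459, so 88/459 of the job is done, leaving 371/459.
After Rita leaves the rate is 1/27 per day; the remaining 371/459 takes 371/17 days.
Total = 2 + 371/17 = 405/17 days.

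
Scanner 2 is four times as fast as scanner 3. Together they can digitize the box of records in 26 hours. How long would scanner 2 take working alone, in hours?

65/2 hours

Let scanner 3's rate be r; then scanner 2's rate is 4r, so together (4 + 1)r = 5r = 1/26.
Thus r = 1/130 per hour.
Scanner 3 alone: 130 hours; scanner 2 alone: 65/2 hours.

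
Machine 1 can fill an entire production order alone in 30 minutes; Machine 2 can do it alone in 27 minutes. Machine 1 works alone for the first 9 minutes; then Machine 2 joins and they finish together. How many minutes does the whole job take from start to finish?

360/19 minutes

In 9 minutes Machine 1 does 9/30 = 3/10 of the job, leaving 7/10.
Machine 1 and Machine 2 together work at 19/270 per minute, so finishing takes 7/10 ÷ 19/270 = 189/19 minutes.
Total time = 9 + 189/19 = 360/19 minutes.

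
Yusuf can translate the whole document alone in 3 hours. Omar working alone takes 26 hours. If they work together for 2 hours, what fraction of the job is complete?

Combined rate: 1/3 + 1/26 = (26 + 3)/78 = 29/78 per hour.
In 2 hours they complete 2·29/78 = 29/39 of the job.

29/39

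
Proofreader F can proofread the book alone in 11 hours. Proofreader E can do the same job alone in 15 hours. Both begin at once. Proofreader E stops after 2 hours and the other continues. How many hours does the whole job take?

In the first 2 hours the combined rate is 26/165, so 52/165 of the job is done, leaving 113/165.
After proofreader E leaves the rate is 1/11 per hour; the remaining 113/165 takes 113/15 hours.
Total = 2 + 113/15 = 143/15 hours.

143/15 hours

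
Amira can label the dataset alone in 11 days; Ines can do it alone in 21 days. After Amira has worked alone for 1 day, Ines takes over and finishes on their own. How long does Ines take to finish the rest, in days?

210/11 days

In 1 day Amira does 1/11 of the job, leaving 10/11.
Ines works at 1/21 per day, so finishing takes 10/11 ÷ 1/21 = 210/11 days.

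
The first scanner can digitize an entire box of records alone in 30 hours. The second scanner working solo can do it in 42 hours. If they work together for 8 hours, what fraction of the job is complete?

Combined rate: 1/30 + 1/42 = (7 + 5)/210 = 12/210 = 2/35 per hour.
In 8 hours they complete 8·2/35 = 16/35 of the job.

16/35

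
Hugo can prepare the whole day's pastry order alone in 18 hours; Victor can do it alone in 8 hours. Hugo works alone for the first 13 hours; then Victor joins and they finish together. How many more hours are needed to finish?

20/13 hours

In 13 hours Hugo does 13/18 of the job, leaving 5/18.
Hugo and Victor together work at 13/72 per hour, so finishing takes 5/18 ÷ 13/72 = 20/13 hours.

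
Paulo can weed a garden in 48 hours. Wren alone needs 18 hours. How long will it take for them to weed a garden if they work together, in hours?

Combined rate: 1/48 + 1/18 = (3 + 8)/144 = 11/144 per hour.
Time = 1 ÷ (11/144) = 144/11 hours.

144/11 hours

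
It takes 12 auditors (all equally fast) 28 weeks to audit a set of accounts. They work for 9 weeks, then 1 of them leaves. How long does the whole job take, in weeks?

One auditor does 1/336 of the job per week.
After 9 weeks with 12 auditors, 9/28 is done (19/28 left).
With 11 auditors the rate is 11/336, so the rest takes 19/28 ÷ 11/336 = 228/11 weeks.
Total = 9 + 228/11 = 327/11 weeks.

327/11 weeks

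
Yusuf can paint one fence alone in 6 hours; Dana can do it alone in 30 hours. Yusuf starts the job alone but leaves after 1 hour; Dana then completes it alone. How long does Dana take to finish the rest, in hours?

25 hours

In 1 hour Yusuf does 1/6 of the job, leaving 5/6.
Dana works at 1/30 per hour, so finishing takes 5/6 ÷ 1/30 = 25 hours.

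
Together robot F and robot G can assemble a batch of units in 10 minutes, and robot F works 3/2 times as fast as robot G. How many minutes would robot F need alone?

Let robot G's rate be r; then robot F's rate is (3/2)r, so together (3/2 + 1)r = (5/2)r = 1/10.
Thus r = 1/25 per minute.
Robot G alone: 25 minutes; robot F alone: 50/3 minutes.

50/3 minutes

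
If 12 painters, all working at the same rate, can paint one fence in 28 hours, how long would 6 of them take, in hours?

56 hours

Total work is 12·28 = 336 painter-hours.
With 6 painters: 336/6 = 56 hours.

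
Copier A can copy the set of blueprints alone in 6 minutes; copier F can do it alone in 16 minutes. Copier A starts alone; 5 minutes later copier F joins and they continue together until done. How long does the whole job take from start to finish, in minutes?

63/11 minutes

In 5 minutes copier A does 5/6 of the job, leaving 1/6.
Copier A and copier F together work at 11/48 per minute, so finishing takes 1/6 ÷ 11/48 = 8/11 minutes.
Total time = 5 + 8/11 = 63/11 minutes.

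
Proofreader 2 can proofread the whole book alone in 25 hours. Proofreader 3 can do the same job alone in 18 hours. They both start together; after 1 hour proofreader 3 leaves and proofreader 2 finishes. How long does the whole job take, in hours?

425/18 hours

In the first 1 hour the combined rate is 43/450, so 43/450 of the job is done, leaving 407/450.
After proofreader 3 leaves the rate is 1/25 per hour; the remaining 407/450 takes 407/18 hours.
Total = 1 + 407/18 = 425/18 hours.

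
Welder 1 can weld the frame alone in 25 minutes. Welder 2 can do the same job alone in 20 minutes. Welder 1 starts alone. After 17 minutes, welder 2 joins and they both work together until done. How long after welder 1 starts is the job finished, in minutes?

185/9 minutes

In the first 17 minutes welder 1 alone does 17/25 of the job, leaving 8/25.
Once everyone is working, combined rate: 1/25 + 1/20 = (4 + 5)/100 = 9/100 per minute.
Remaining 8/25 at 9/100 per minute takes 32/9 minutes.
Total from the start = 17 + 32/9 = 185/9 minutes.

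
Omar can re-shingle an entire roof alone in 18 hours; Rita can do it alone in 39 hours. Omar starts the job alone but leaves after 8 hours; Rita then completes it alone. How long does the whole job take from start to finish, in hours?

89/3 hours

In 8 hours Omar does 8/18 = 4/9 of the job, leaving 5/9.
Rita works at 1/39 per hour, so finishing takes 5/9 ÷ 1/39 = 65/3 hours.
Total time = 8 + 65/3 = 89/3 hours.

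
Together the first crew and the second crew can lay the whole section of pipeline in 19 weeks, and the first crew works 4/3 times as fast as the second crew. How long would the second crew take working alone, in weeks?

133/3 weeks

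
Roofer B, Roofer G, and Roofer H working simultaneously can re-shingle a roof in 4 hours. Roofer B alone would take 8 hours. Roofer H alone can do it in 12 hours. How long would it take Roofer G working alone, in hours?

24 hours

Combined rate is 1/4 per hour.
Known contribution: 1/8 + 1/12 = (3 + 2)/24 = 5/24 per hour.
So Roofer G's rate is 1/4 − 5/24 = 1/24, meaning 24 hours alone.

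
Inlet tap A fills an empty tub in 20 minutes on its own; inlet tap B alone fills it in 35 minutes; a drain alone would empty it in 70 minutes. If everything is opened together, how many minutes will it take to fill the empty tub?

Net rate = 1/20 + 1/35 − 1/70 = (7 + 4 − 2)/140 = 9/140 per minute.
Filling time = 1 ÷ (9/140) = 140/9 minutes.

140/9 minutes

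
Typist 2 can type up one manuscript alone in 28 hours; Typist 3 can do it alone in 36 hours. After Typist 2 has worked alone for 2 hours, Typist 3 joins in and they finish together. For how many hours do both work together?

In 2 hours Typist 2 does 2/28 = 1/14 of the job, leaving 13/14.
Typist 2 and Typist 3 together work at 4/63 per hour, so finishing takes 13/14 ÷ 4/63 = 117/8 hours.

117/8 hours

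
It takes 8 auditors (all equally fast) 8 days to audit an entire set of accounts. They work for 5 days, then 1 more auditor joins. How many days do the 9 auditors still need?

One auditor does 1/64 of the job per day.
After 5 days with 8 auditors, 5/8 is done (3/8 left).
With 9 auditors the rate is 9/64, so the rest takes 3/8 ÷ 9/64 = 8/3 days.

8/3 days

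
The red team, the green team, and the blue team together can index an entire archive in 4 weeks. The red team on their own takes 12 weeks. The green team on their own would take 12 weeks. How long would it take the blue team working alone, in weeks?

Combined rate is 1/4 per week.
Known contribution: 1/12 + 1/12 = (1 + 1)/12 = 2/12 = 1/6 per week.
So the blue team's rate is 1/4 − 1/6 = 1/12, meaning 12 weeks alone.

12 weeks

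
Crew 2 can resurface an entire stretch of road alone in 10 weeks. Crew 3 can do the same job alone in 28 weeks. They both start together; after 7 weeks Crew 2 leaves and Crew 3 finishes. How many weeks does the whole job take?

42/5 weeks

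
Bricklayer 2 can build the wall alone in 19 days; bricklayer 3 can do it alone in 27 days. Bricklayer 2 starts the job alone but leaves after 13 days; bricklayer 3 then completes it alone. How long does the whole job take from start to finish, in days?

409/19 days

In 13 days bricklayer 2 does 13/19 of the job, leaving 6/19.
Bricklayer 3 works at 1/27 per day, so finishing takes 6/19 ÷ 1/27 = 162/19 days.
Total time = 13 + 162/19 = 409/19 days.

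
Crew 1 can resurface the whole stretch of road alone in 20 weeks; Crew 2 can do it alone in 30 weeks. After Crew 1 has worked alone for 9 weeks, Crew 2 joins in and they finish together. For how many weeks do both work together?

In 9 weeks Crew 1 does 9/20 of the job, leaving 11/20.
Crew 1 and Crew 2 together work at 1/12 per week, so finishing takes 11/20 ÷ 1/12 = 33/5 weeks.

33/5 weeks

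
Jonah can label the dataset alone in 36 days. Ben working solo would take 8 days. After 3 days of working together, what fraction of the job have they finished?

11/24

Combined rate: 1/36 + 1/8 = (2 + 9)/72 = 11/72 per day.
In 3 days they complete 3·11/72 = 11/24 of the job.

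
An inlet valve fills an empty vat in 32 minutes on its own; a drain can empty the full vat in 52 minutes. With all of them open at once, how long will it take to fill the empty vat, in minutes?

416/5 minutes

Net rate = 1/32 − 1/52 = (13 − 8)/416 = 5/416 per minute.
Filling time = 1 ÷ (5/416) = 416/5 minutes.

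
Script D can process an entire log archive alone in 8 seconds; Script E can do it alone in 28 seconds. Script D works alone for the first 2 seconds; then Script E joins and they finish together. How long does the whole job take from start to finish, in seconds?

In 2 seconds Script D does 2/8 = 1/4 of the job, leaving 3/4.
Script D and Script E together work at 9/56 per second, so finishing takes 3/4 ÷ 9/56 = 14/3 seconds.
Total time = 2 + 14/3 = 20/3 seconds.

20/3 seconds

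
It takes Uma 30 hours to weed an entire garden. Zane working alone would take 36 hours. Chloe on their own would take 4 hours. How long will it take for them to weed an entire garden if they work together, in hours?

45/14 hours

Combined rate: 1/30 + 1/36 + 1/4 = (6 + 5 + 45)/180 = 56/180 = 14/45 per hour.
Time = 1 ÷ (14/45) = 45/14 hours.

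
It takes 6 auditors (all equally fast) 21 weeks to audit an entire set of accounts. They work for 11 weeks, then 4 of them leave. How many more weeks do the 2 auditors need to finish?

30 weeks

One auditor does 1/126 of the job per week.
After 11 weeks with 6 auditors, 11/21 is done (10/21 left).
With 2 auditors the rate is 2/126 = 1/63, so the rest takes 10/21 ÷ 1/63 = 30 weeks.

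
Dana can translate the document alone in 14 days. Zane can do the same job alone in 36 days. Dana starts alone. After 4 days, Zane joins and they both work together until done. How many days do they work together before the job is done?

In the first 4 days Dana alone does 4/14 = 2/7 of the job, leaving 5/7.
Once everyone is working, combined rate: 1/14 + 1/36 = (18 + 7)/252 = 25/252 per day.
Remaining 5/7 at 25/252 per day takes 36/5 days.

36/5 days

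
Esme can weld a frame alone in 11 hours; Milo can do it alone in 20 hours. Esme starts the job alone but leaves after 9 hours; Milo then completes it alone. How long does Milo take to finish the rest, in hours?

40/11 hours

In 9 hours Esme does 9/11 of the job, leaving 2/11.
Milo works at 1/20 per hour, so finishing takes 2/11 ÷ 1/20 = 40/11 hours.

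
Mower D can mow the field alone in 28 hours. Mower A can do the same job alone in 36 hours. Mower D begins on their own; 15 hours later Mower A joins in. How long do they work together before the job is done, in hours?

In the first 15 hours Mower D alone does 15/28 of the job, leaving 13/28.
Once everyone is working, combined rate: 1/28 + 1/36 = (9 + 7)/252 = 16/252 = 4/63 per hour.
Remaining 13/28 at 4/63 per hour takes 117/16 hours.

117/16 hours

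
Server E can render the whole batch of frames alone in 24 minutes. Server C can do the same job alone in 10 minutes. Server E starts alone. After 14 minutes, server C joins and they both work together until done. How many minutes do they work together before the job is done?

50/17 minutes

In the first 14 minutes server E alone does 14/24 = 7/12 of the job, leaving 5/12.
Once everyone is working, combined rate: 1/24 + 1/10 = (5 + 12)/120 = 17/120 per minute.
Remaining 5/12 at 17/120 per minute takes 50/17 minutes.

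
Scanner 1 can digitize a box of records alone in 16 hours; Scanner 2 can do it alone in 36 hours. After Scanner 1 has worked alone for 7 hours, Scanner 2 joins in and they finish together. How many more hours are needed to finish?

81/13 hours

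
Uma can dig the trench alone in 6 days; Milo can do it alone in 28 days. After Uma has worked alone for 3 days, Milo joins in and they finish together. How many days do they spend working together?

42/17 days

In 3 days Uma does 3/6 = 1/2 of the job, leaving 1/2.
Uma and Milo together work at 17/84 per day, so finishing takes 1/2 ÷ 17/84 = 42/17 days.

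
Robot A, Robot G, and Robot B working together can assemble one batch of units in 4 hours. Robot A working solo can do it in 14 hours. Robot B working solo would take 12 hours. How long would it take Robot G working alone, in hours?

Combined rate is 1/4 per hour.
Known contribution: 1/14 + 1/12 = (6 + 7)/84 = 13/84 per hour.
So Robot G's rate is 1/4 − 13/84 = 2/21, meaning 21/2 hours alone.

21/2 hours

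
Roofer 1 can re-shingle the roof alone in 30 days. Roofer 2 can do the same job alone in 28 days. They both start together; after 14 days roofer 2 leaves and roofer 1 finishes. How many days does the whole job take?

15 days

In the first 14 days the combined rate is 29/420, so 29/30 of the job is done, leaving 1/30.
After roofer 2 leaves the rate is 1/30 per day; the remaining 1/30 takes 1 day.
Total = 14 + 1 = 15 days.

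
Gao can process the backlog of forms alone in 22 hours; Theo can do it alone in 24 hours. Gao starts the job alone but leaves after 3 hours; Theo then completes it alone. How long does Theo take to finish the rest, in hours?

228/11 hours

In 3 hours Gao does 3/22 of the job, leaving 19/22.
Theo works at 1/24 per hour, so finishing takes 19/22 ÷ 1/24 = 228/11 hours.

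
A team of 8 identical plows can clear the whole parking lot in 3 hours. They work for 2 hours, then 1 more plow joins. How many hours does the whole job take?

26/9 hours

One plow does 1/24 of the job per hour.
After 2 hours with 8 plows, 2/3 is done (1/3 left).
With 9 plows the rate is 9/24 = 3/8, so the rest takes 1/3 ÷ 3/8 = 8/9 hours.
Total = 2 + 8/9 = 26/9 hours.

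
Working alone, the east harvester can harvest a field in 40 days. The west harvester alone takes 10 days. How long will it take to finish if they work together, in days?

With two workers the combined time is the product over the sum: 40·10/(40+10) = 400/50 = 8 days.

8 days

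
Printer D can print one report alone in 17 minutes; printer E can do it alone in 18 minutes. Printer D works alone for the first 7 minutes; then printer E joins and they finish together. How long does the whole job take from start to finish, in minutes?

In 7 minutes printer D does 7/17 of the job, leaving 10/17.
Printer D and printer E together work at 35/306 per minute, so finishing takes 10/17 ÷ 35/306 = 36/7 minutes.
Total time = 7 + 36/7 = 85/7 minutes.

85/7 minutes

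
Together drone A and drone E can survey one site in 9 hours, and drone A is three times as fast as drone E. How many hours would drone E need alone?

Let drone E's rate be r; then drone A's rate is 3r, so together (3 + 1)r = 4r = 1/9.
Thus r = 1/36 per hour.
Drone E alone: 36 hours; drone A alone: 12 hours.

36 hours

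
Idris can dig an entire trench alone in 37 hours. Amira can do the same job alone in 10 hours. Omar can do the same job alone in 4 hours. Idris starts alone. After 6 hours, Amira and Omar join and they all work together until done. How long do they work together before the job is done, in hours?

In the first 6 hours Idris alone does 6/37 of the job, leaving 31/37.
Once everyone is working, combined rate: 1/37 + 1/10 + 1/4 = (20 + 74 + 185)/740 = 279/740 per hour.
Remaining 31/37 at 279/740 per hour takes 20/9 hours.

20/9 hours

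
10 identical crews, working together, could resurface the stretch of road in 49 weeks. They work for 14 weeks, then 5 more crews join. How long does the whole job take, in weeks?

One crew does 1/490 of the job per week.
After 14 weeks with 10 crews, 2/7 is done (5/7 left).
With 15 crews the rate is 15/490 = 3/98, so the rest takes 5/7 ÷ 3/98 = 70/3 weeks.
Total = 14 + 70/3 = 112/3 weeks.

112/3 weeks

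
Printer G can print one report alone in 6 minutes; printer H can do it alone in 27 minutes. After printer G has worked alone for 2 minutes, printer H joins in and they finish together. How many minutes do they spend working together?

36/11 minutes

In 2 minutes printer G does 2/6 = 1/3 of the job, leaving 2/3.
Printer G and printer H together work at 11/54 per minute, so finishing takes 2/3 ÷ 11/54 = 36/11 minutes.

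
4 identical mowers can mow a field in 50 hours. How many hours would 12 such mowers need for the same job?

50/3 hours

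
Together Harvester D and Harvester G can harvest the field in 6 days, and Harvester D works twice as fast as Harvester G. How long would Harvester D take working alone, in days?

Let Harvester G's rate be r; then Harvester D's rate is 2r, so together (2 + 1)r = 3r = 1/6.
Thus r = 1/18 per day.
Harvester G alone: 18 days; Harvester D alone: 9 days.

9 days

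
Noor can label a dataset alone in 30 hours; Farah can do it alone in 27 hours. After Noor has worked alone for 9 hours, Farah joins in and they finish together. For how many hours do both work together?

189/19 hours

In 9 hours Noor does 9/30 = 3/10 of the job, leaving 7/10.
Noor and Farah together work at 19/270 per hour, so finishing takes 7/10 ÷ 19/270 = 189/19 hours.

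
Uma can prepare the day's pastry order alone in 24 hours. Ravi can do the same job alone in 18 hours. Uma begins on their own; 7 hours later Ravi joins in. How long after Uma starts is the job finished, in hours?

In the first 7 hours Uma alone does 7/24 of the job, leaving 17/24.
Once everyone is working, combined rate: 1/24 + 1/18 = (3 + 4)/72 = 7/72 per hour.
Remaining 17/24 at 7/72 per hour takes 51/7 hours.
Total from the start = 7 + 51/7 = 100/7 hours.

100/7 hours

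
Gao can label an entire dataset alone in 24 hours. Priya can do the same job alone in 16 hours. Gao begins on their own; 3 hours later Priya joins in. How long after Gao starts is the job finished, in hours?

In the first 3 hours Gao alone does 3/24 = 1/8 of the job, leaving 7/8.
Once everyone is working, combined rate: 1/24 + 1/16 = (2 + 3)/48 = 5/48 per hour.
Remaining 7/8 at 5/48 per hour takes 42/5 hours.
Total from the start = 3 + 42/5 = 57/5 hours.

57/5 hours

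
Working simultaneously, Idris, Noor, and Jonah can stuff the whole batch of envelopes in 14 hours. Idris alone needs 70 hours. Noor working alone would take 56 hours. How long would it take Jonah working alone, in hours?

Combined rate is 1/14 per hour.
Known contribution: 1/70 + 1/56 = (4 + 5)/280 = 9/280 per hour.
So Jonah's rate is 1/14 − 9/280 = 11/280, meaning 280/11 hours alone.

280/11 hours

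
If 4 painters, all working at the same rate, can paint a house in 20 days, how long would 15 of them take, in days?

Total work is 4·20 = 80 painter-days.
With 15 painters: 80/15 = 16/3 days.

16/3 days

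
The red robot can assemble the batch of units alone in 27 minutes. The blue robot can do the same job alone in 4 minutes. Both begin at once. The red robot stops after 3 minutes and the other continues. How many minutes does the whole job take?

32/9 minutes

In the first 3 minutes the combined rate is 31/108, so 31/36 of the job is done, leaving 5/36.
After the red robot leaves the rate is 1/4 per minute; the remaining 5/36 takes 5/9 minutes.
Total = 3 + 5/9 = 32/9 minutes.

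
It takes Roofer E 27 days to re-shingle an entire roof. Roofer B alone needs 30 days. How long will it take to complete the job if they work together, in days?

270/19 days

Combined rate: 1/27 + 1/30 = (10 + 9)/270 = 19/270 per day.
Time = 1 ÷ (19/270) = 270/19 days.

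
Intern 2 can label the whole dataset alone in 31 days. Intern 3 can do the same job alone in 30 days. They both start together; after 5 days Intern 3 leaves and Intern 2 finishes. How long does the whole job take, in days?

155/6 days

In the first 5 days the combined rate is 61/930, so 61/186 of the job is done, leaving 125/186.
After Intern 3 leaves the rate is 1/31 per day; the remaining 125/186 takes 125/6 days.
Total = 5 + 125/6 = 155/6 days.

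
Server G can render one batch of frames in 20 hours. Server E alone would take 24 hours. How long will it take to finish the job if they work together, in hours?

Combined rate: 1/20 + 1/24 = (6 + 5)/120 = 11/120 per hour.
Time = 1 ÷ (11/120) = 120/11 hours.

120/11 hours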